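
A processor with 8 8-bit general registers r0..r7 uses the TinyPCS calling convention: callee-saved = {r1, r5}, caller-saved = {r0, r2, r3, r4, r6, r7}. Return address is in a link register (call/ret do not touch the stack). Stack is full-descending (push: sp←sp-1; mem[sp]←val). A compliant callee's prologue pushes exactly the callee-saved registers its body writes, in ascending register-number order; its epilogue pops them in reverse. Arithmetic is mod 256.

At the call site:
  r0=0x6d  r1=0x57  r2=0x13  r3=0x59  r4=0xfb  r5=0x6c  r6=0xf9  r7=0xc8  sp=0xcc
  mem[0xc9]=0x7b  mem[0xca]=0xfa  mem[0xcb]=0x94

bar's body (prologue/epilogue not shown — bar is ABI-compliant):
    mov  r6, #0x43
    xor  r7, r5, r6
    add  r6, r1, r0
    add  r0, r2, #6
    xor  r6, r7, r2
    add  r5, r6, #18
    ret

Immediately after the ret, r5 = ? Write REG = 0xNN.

REG = 0x6c

prologue: push r5 → mem[0xcb]=0x6c, sp=0xcb
body[0] mov  r6, #0x43 → r6=0x43
body[1] xor  r7, r5, r6 → r7=0x2f
body[2] add  r6, r1, r0 → r6=0xc4
body[3] add  r0, r2, #6 → r0=0x19
body[4] xor  r6, r7, r2 → r6=0x3c
body[5] add  r5, r6, #18 → r5=0x4e
epilogue: pop r5=0x6c, sp=0xcc
r5 is callee-saved → restored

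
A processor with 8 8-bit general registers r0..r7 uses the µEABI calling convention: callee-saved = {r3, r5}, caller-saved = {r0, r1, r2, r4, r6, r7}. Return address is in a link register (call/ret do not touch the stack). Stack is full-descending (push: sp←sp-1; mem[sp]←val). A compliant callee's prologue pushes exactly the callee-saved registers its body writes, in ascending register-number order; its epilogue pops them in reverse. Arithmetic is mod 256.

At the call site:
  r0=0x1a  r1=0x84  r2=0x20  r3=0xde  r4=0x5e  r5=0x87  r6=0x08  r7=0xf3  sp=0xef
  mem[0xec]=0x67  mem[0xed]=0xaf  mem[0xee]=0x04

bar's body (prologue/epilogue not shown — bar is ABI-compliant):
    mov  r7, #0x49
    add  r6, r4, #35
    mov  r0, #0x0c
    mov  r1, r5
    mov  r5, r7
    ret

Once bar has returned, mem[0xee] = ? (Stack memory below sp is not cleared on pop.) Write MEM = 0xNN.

MEM = 0x87

prologue: push r5 -> mem[0xee]=0x87, sp=0xee
body[0] mov  r7, #0x49 -> r7=0x49
body[1] add  r6, r4, #35 -> r6=0x81
body[2] mov  r0, #0x0c -> r0=0x0c
body[3] mov  r1, r5 -> r1=0x87
body[4] mov  r5, r7 -> r5=0x49
epilogue: pop r5=0x87, sp=0xef
prologue pushed ['r5'] at ['0xee']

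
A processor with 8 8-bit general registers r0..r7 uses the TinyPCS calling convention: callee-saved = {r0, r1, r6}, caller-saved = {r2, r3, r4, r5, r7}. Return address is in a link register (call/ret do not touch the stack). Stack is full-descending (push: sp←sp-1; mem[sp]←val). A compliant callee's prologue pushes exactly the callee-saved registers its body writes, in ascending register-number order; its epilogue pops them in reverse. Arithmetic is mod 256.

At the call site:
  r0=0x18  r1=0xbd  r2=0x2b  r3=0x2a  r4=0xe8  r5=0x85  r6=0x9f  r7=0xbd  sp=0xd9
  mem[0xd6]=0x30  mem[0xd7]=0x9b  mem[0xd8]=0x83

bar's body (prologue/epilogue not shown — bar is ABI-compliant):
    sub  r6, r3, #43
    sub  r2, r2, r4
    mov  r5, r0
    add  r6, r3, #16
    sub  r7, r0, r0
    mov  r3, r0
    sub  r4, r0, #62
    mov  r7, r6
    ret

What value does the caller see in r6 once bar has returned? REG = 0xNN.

REG = 0x9f

prologue: push r6 → mem[0xd8]=0x9f, sp=0xd8
body[0] sub  r6, r3, #43 → r6=0xff
body[1] sub  r2, r2, r4 → r2=0x43
body[2] mov  r5, r0 → r5=0x18
body[3] add  r6, r3, #16 → r6=0x3a
body[4] sub  r7, r0, r0 → r7=0x00
body[5] mov  r3, r0 → r3=0x18
body[6] sub  r4, r0, #62 → r4=0xda
body[7] mov  r7, r6 → r7=0x3a
epilogue: pop r6=0x9f, sp=0xd9
r6 is callee-saved → restored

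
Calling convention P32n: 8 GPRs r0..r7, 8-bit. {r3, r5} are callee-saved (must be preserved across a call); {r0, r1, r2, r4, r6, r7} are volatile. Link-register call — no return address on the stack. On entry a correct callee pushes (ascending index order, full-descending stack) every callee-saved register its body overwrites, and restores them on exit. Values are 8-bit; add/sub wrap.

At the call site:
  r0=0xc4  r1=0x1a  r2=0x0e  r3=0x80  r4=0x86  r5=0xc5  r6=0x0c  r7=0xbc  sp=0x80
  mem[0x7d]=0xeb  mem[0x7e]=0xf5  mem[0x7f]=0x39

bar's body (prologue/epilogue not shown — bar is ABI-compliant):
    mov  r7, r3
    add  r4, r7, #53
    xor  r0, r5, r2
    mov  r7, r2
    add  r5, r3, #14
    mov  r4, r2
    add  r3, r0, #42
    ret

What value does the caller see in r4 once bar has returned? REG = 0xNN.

REG = 0x0e

prologue: push r3 → mem[0x7f]=0x80, sp=0x7f
prologue: push r5 → mem[0x7e]=0xc5, sp=0x7e
body[0] mov  r7, r3 → r7=0x80
body[1] add  r4, r7, #53 → r4=0xb5
body[2] xor  r0, r5, r2 → r0=0xcb
body[3] mov  r7, r2 → r7=0x0e
body[4] add  r5, r3, #14 → r5=0x8e
body[5] mov  r4, r2 → r4=0x0e
body[6] add  r3, r0, #42 → r3=0xf5
epilogue: pop r5=0xc5, sp=0x7f
epilogue: pop r3=0x80, sp=0x80
r4 is caller-saved → body value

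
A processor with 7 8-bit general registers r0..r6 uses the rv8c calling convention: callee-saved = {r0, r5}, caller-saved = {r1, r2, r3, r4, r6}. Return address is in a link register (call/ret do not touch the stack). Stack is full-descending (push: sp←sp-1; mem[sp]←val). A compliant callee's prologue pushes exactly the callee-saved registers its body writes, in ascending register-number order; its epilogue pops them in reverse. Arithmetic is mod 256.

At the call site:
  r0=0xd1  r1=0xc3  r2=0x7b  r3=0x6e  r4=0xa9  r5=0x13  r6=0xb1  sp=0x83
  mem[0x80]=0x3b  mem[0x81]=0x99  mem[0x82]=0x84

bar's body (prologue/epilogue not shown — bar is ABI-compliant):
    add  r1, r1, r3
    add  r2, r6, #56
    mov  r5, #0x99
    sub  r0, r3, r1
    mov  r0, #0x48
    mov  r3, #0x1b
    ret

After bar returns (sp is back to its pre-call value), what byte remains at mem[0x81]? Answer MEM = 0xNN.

prologue: push r0 -> mem[0x82]=0xd1, sp=0x82
prologue: push r5 -> mem[0x81]=0x13, sp=0x81
body[0] add  r1, r1, r3 -> r1=0x31
body[1] add  r2, r6, #56 -> r2=0xe9
body[2] mov  r5, #0x99 -> r5=0x99
body[3] sub  r0, r3, r1 -> r0=0x3d
body[4] mov  r0, #0x48 -> r0=0x48
body[5] mov  r3, #0x1b -> r3=0x1b
epilogue: pop r5=0x13, sp=0x82
epilogue: pop r0=0xd1, sp=0x83
prologue pushed ['r0', 'r5'] at ['0x82', '0x81']

MEM = 0x13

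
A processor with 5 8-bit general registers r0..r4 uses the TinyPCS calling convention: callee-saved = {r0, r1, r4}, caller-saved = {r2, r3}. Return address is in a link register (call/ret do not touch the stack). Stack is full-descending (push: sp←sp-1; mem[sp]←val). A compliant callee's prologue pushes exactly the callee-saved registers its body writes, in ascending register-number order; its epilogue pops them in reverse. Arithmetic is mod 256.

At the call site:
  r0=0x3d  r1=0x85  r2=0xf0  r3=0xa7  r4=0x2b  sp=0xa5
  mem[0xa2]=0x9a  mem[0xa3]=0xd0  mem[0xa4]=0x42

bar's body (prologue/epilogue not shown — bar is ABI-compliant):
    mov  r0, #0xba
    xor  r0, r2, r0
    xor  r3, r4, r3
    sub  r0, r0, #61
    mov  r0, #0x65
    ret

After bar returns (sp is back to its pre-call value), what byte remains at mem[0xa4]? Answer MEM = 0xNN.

prologue: push r0 → mem[0xa4]=0x3d, sp=0xa4
body[0] mov  r0, #0xba → r0=0xba
body[1] xor  r0, r2, r0 → r0=0x4a
body[2] xor  r3, r4, r3 → r3=0x8c
body[3] sub  r0, r0, #61 → r0=0x0d
body[4] mov  r0, #0x65 → r0=0x65
epilogue: pop r0=0x3d, sp=0xa5
prologue pushed ['r0'] at ['0xa4']

MEM = 0x3d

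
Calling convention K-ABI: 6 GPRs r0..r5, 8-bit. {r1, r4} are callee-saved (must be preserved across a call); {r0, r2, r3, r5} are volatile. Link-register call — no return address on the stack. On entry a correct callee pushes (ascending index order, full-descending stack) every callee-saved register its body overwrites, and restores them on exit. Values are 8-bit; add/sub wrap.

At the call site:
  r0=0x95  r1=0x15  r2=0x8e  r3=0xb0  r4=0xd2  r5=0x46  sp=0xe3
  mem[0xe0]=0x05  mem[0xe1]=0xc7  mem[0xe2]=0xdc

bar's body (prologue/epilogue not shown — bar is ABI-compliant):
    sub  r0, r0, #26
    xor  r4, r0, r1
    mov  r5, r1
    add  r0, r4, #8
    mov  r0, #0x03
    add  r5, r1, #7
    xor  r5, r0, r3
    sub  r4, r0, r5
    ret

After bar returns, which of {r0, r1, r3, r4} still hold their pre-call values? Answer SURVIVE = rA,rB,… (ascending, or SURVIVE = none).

prologue: push r4 → mem[0xe2]=0xd2, sp=0xe2
body[0] sub  r0, r0, #26 → r0=0x7b
body[1] xor  r4, r0, r1 → r4=0x6e
body[2] mov  r5, r1 → r5=0x15
body[3] add  r0, r4, #8 → r0=0x76
body[4] mov  r0, #0x03 → r0=0x03
body[5] add  r5, r1, #7 → r5=0x1c
body[6] xor  r5, r0, r3 → r5=0xb3
body[7] sub  r4, r0, r5 → r4=0x50
epilogue: pop r4=0xd2, sp=0xe3
r0: caller-saved, written=True
r1: callee-saved, written=False
r3: caller-saved, written=False
r4: callee-saved, written=True

SURVIVE = r1,r3,r4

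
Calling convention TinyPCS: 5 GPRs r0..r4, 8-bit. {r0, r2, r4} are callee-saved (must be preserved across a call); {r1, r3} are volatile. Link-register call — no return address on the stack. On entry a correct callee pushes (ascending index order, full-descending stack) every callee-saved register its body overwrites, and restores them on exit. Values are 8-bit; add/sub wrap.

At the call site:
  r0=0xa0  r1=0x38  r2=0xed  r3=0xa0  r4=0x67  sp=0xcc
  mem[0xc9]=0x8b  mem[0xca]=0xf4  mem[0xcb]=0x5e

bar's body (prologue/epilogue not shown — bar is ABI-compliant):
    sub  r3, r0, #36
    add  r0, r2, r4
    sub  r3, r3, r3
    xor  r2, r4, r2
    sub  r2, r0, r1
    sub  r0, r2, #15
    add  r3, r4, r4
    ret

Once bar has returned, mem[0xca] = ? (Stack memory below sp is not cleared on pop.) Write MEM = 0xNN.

prologue: push r0 → mem[0xcb]=0xa0, sp=0xcb
prologue: push r2 → mem[0xca]=0xed, sp=0xca
body[0] sub  r3, r0, #36 → r3=0x7c
body[1] add  r0, r2, r4 → r0=0x54
body[2] sub  r3, r3, r3 → r3=0x00
body[3] xor  r2, r4, r2 → r2=0x8a
body[4] sub  r2, r0, r1 → r2=0x1c
body[5] sub  r0, r2, #15 → r0=0x0d
body[6] add  r3, r4, r4 → r3=0xce
epilogue: pop r2=0xed, sp=0xcb
epilogue: pop r0=0xa0, sp=0xcc
prologue pushed ['r0', 'r2'] at ['0xcb', '0xca']

MEM = 0xed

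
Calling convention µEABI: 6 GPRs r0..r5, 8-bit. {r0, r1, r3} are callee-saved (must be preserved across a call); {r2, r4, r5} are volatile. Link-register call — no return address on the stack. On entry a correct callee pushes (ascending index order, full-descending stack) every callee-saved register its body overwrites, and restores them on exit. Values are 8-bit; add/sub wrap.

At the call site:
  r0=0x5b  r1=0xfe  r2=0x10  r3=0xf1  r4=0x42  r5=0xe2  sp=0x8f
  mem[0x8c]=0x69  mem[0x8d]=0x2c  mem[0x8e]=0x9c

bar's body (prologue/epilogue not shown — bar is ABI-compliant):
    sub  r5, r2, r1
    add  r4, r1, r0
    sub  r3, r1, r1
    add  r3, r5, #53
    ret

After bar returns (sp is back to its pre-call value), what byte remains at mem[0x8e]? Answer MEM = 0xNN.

MEM = 0xf1

prologue: push r3 -> mem[0x8e]=0xf1, sp=0x8e
body[0] sub  r5, r2, r1 -> r5=0x12
body[1] add  r4, r1, r0 -> r4=0x59
body[2] sub  r3, r1, r1 -> r3=0x00
body[3] add  r3, r5, #53 -> r3=0x47
epilogue: pop r3=0xf1, sp=0x8f
prologue pushed ['r3'] at ['0x8e']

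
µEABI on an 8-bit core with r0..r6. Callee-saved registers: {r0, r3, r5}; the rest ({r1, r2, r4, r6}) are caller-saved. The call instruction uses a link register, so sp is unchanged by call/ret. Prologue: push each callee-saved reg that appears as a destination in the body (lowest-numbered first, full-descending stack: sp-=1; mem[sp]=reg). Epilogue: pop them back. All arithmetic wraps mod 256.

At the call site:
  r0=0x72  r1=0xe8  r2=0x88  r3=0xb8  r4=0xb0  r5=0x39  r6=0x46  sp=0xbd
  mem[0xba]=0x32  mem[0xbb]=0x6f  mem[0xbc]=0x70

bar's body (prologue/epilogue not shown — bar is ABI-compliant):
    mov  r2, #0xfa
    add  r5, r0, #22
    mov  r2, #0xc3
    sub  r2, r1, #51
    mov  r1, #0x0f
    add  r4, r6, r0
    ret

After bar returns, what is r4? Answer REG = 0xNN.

prologue: push r5 -> mem[0xbc]=0x39, sp=0xbc
body[0] mov  r2, #0xfa -> r2=0xfa
body[1] add  r5, r0, #22 -> r5=0x88
body[2] mov  r2, #0xc3 -> r2=0xc3
body[3] sub  r2, r1, #51 -> r2=0xb5
body[4] mov  r1, #0x0f -> r1=0x0f
body[5] add  r4, r6, r0 -> r4=0xb8
epilogue: pop r5=0x39, sp=0xbd
r4 is caller-saved -> body value

REG = 0xb8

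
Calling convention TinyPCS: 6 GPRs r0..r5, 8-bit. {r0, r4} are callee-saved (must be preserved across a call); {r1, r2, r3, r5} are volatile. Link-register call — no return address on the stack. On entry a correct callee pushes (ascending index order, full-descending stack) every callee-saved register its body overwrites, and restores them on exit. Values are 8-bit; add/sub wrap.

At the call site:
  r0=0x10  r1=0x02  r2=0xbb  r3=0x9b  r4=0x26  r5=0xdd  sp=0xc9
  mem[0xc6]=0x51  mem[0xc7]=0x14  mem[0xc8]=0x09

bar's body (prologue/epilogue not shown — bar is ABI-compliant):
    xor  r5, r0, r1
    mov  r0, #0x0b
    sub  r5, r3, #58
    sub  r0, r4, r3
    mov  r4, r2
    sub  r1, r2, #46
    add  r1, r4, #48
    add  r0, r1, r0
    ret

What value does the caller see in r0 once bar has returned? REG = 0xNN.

REG = 0x10

prologue: push r0 -> mem[0xc8]=0x10, sp=0xc8
prologue: push r4 -> mem[0xc7]=0x26, sp=0xc7
body[0] xor  r5, r0, r1 -> r5=0x12
body[1] mov  r0, #0x0b -> r0=0x0b
body[2] sub  r5, r3, #58 -> r5=0x61
body[3] sub  r0, r4, r3 -> r0=0x8b
body[4] mov  r4, r2 -> r4=0xbb
body[5] sub  r1, r2, #46 -> r1=0x8d
body[6] add  r1, r4, #48 -> r1=0xeb
body[7] add  r0, r1, r0 -> r0=0x76
epilogue: pop r4=0x26, sp=0xc8
epilogue: pop r0=0x10, sp=0xc9
r0 is callee-saved -> restored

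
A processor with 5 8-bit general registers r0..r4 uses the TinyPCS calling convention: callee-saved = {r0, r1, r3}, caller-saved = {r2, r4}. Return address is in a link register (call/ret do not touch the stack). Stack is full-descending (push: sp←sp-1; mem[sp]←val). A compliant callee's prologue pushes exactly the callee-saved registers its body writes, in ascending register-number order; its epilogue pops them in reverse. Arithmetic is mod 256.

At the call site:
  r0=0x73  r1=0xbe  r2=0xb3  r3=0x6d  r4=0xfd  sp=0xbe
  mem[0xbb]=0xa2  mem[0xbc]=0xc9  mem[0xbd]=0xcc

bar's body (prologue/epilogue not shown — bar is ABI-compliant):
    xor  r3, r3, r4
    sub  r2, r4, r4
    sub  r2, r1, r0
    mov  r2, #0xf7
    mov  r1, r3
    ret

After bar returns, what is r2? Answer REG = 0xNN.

REG = 0xf7

prologue: push r1 -> mem[0xbd]=0xbe, sp=0xbd
prologue: push r3 -> mem[0xbc]=0x6d, sp=0xbc
body[0] xor  r3, r3, r4 -> r3=0x90
body[1] sub  r2, r4, r4 -> r2=0x00
body[2] sub  r2, r1, r0 -> r2=0x4b
body[3] mov  r2, #0xf7 -> r2=0xf7
body[4] mov  r1, r3 -> r1=0x90
epilogue: pop r3=0x6d, sp=0xbd
epilogue: pop r1=0xbe, sp=0xbe
r2 is caller-saved -> body value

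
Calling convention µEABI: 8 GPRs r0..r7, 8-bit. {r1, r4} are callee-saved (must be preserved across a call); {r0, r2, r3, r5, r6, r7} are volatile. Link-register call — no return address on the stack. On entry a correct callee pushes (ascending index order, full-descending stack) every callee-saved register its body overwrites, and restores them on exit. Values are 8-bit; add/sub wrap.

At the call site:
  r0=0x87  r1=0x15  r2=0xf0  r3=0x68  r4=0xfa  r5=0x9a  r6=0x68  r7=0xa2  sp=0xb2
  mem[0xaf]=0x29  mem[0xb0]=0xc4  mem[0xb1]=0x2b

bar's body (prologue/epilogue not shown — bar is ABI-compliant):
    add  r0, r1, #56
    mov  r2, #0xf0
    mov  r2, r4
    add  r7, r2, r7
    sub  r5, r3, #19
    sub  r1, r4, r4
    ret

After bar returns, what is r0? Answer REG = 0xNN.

REG = 0x4d

prologue: push r1 -> mem[0xb1]=0x15, sp=0xb1
body[0] add  r0, r1, #56 -> r0=0x4d
body[1] mov  r2, #0xf0 -> r2=0xf0
body[2] mov  r2, r4 -> r2=0xfa
body[3] add  r7, r2, r7 -> r7=0x9c
body[4] sub  r5, r3, #19 -> r5=0x55
body[5] sub  r1, r4, r4 -> r1=0x00
epilogue: pop r1=0x15, sp=0xb2
r0 is caller-saved -> body value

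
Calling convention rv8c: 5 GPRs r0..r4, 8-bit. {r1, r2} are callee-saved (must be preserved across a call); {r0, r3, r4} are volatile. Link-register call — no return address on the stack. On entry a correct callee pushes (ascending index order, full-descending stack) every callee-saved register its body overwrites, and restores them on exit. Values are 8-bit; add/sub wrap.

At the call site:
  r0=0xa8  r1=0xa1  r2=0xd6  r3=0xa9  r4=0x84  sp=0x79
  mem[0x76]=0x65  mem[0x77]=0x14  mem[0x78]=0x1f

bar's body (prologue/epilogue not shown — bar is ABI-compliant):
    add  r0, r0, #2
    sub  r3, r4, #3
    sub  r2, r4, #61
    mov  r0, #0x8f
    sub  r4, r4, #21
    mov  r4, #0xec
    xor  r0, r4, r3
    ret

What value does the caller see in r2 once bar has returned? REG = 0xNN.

prologue: push r2 → mem[0x78]=0xd6, sp=0x78
body[0] add  r0, r0, #2 → r0=0xaa
body[1] sub  r3, r4, #3 → r3=0x81
body[2] sub  r2, r4, #61 → r2=0x47
body[3] mov  r0, #0x8f → r0=0x8f
body[4] sub  r4, r4, #21 → r4=0x6f
body[5] mov  r4, #0xec → r4=0xec
body[6] xor  r0, r4, r3 → r0=0x6d
epilogue: pop r2=0xd6, sp=0x79
r2 is callee-saved → restored

REG = 0xd6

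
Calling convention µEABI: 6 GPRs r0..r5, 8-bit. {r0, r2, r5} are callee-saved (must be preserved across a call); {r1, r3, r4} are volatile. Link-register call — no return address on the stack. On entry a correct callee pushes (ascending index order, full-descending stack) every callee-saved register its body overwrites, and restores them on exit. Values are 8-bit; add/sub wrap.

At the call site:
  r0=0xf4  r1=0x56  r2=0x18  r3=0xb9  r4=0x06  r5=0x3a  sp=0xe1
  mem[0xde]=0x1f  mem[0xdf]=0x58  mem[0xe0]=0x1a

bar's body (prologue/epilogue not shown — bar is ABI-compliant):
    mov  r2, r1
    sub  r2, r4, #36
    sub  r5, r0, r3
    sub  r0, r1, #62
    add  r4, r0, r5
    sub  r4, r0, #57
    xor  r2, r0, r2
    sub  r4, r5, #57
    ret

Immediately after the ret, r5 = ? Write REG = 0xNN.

prologue: push r0 → mem[0xe0]=0xf4, sp=0xe0
prologue: push r2 → mem[0xdf]=0x18, sp=0xdf
prologue: push r5 → mem[0xde]=0x3a, sp=0xde
body[0] mov  r2, r1 → r2=0x56
body[1] sub  r2, r4, #36 → r2=0xe2
body[2] sub  r5, r0, r3 → r5=0x3b
body[3] sub  r0, r1, #62 → r0=0x18
body[4] add  r4, r0, r5 → r4=0x53
body[5] sub  r4, r0, #57 → r4=0xdf
body[6] xor  r2, r0, r2 → r2=0xfa
body[7] sub  r4, r5, #57 → r4=0x02
epilogue: pop r5=0x3a, sp=0xdf
epilogue: pop r2=0x18, sp=0xe0
epilogue: pop r0=0xf4, sp=0xe1
r5 is callee-saved → restored

REG = 0x3a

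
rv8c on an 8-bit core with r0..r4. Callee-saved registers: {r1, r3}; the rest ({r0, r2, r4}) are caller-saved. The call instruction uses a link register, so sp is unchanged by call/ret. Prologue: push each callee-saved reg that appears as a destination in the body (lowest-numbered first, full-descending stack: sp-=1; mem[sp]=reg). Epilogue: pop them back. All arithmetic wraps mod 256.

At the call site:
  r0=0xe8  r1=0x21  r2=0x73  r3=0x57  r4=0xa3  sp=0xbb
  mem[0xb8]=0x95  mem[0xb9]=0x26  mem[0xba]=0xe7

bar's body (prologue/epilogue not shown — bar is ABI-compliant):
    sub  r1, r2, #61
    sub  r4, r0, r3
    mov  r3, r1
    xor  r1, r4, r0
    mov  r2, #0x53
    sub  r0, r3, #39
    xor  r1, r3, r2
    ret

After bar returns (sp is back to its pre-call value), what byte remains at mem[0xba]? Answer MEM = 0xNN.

prologue: push r1 → mem[0xba]=0x21, sp=0xba
prologue: push r3 → mem[0xb9]=0x57, sp=0xb9
body[0] sub  r1, r2, #61 → r1=0x36
body[1] sub  r4, r0, r3 → r4=0x91
body[2] mov  r3, r1 → r3=0x36
body[3] xor  r1, r4, r0 → r1=0x79
body[4] mov  r2, #0x53 → r2=0x53
body[5] sub  r0, r3, #39 → r0=0x0f
body[6] xor  r1, r3, r2 → r1=0x65
epilogue: pop r3=0x57, sp=0xba
epilogue: pop r1=0x21, sp=0xbb
prologue pushed ['r1', 'r3'] at ['0xba', '0xb9']

MEM = 0x21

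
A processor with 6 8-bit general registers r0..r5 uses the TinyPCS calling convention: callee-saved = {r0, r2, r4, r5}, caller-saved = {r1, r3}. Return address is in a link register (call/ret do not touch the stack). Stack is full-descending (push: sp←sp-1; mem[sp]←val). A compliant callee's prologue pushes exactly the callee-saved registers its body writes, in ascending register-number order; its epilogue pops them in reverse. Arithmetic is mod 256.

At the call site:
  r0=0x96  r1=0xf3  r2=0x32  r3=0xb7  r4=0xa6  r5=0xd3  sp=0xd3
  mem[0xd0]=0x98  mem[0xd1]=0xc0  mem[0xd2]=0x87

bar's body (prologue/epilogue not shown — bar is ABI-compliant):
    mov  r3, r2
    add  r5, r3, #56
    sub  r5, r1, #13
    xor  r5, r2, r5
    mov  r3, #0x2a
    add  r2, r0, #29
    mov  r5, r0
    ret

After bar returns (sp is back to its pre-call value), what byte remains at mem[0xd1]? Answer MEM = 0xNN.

MEM = 0xd3

prologue: push r2 -> mem[0xd2]=0x32, sp=0xd2
prologue: push r5 -> mem[0xd1]=0xd3, sp=0xd1
body[0] mov  r3, r2 -> r3=0x32
body[1] add  r5, r3, #56 -> r5=0x6a
body[2] sub  r5, r1, #13 -> r5=0xe6
body[3] xor  r5, r2, r5 -> r5=0xd4
body[4] mov  r3, #0x2a -> r3=0x2a
body[5] add  r2, r0, #29 -> r2=0xb3
body[6] mov  r5, r0 -> r5=0x96
epilogue: pop r5=0xd3, sp=0xd2
epilogue: pop r2=0x32, sp=0xd3
prologue pushed ['r2', 'r5'] at ['0xd2', '0xd1']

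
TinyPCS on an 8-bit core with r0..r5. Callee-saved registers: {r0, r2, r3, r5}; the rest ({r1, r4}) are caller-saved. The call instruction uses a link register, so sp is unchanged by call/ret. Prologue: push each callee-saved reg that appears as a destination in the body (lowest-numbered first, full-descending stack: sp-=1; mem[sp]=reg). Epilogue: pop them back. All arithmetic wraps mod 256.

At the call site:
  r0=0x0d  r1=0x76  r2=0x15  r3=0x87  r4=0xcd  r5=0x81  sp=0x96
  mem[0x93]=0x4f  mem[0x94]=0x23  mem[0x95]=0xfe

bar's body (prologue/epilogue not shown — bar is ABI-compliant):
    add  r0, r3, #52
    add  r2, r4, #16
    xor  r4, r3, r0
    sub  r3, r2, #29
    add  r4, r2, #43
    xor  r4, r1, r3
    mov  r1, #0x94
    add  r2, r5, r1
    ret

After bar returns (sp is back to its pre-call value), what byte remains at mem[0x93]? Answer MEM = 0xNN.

MEM = 0x87

prologue: push r0 -> mem[0x95]=0x0d, sp=0x95
prologue: push r2 -> mem[0x94]=0x15, sp=0x94
prologue: push r3 -> mem[0x93]=0x87, sp=0x93
body[0] add  r0, r3, #52 -> r0=0xbb
body[1] add  r2, r4, #16 -> r2=0xdd
body[2] xor  r4, r3, r0 -> r4=0x3c
body[3] sub  r3, r2, #29 -> r3=0xc0
body[4] add  r4, r2, #43 -> r4=0x08
body[5] xor  r4, r1, r3 -> r4=0xb6
body[6] mov  r1, #0x94 -> r1=0x94
body[7] add  r2, r5, r1 -> r2=0x15
epilogue: pop r3=0x87, sp=0x94
epilogue: pop r2=0x15, sp=0x95
epilogue: pop r0=0x0d, sp=0x96
prologue pushed ['r0', 'r2', 'r3'] at ['0x95', '0x94', '0x93']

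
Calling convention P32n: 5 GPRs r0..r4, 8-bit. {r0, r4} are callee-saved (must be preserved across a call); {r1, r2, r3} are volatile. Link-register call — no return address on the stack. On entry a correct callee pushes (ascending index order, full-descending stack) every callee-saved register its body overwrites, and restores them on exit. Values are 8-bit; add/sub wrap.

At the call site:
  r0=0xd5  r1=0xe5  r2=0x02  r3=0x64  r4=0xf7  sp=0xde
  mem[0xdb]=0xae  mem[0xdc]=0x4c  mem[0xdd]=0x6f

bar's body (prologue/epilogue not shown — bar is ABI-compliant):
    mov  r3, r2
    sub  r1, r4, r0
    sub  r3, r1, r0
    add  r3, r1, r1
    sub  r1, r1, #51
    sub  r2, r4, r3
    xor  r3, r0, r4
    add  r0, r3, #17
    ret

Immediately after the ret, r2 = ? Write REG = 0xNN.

prologue: push r0 -> mem[0xdd]=0xd5, sp=0xdd
body[0] mov  r3, r2 -> r3=0x02
body[1] sub  r1, r4, r0 -> r1=0x22
body[2] sub  r3, r1, r0 -> r3=0x4d
body[3] add  r3, r1, r1 -> r3=0x44
body[4] sub  r1, r1, #51 -> r1=0xef
body[5] sub  r2, r4, r3 -> r2=0xb3
body[6] xor  r3, r0, r4 -> r3=0x22
body[7] add  r0, r3, #17 -> r0=0x33
epilogue: pop r0=0xd5, sp=0xde
r2 is caller-saved -> body value

REG = 0xb3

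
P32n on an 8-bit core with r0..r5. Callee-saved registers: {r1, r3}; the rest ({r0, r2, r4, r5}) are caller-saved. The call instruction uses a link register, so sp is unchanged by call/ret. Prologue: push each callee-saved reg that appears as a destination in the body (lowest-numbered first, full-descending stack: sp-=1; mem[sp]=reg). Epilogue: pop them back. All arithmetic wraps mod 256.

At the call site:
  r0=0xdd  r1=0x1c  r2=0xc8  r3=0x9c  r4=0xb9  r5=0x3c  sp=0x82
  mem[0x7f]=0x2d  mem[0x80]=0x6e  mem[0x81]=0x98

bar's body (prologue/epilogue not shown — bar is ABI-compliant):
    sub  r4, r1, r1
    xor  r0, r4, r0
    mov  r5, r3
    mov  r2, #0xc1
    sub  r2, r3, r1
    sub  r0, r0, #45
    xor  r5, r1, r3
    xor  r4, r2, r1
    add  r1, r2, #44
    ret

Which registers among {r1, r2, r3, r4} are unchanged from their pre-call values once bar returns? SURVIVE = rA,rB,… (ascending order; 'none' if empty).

SURVIVE = r1,r3

prologue: push r1 -> mem[0x81]=0x1c, sp=0x81
body[0] sub  r4, r1, r1 -> r4=0x00
body[1] xor  r0, r4, r0 -> r0=0xdd
body[2] mov  r5, r3 -> r5=0x9c
body[3] mov  r2, #0xc1 -> r2=0xc1
body[4] sub  r2, r3, r1 -> r2=0x80
body[5] sub  r0, r0, #45 -> r0=0xb0
body[6] xor  r5, r1, r3 -> r5=0x80
body[7] xor  r4, r2, r1 -> r4=0x9c
body[8] add  r1, r2, #44 -> r1=0xac
epilogue: pop r1=0x1c, sp=0x82
r1: callee-saved, written=True
r2: caller-saved, written=True
r3: callee-saved, written=False
r4: caller-saved, written=True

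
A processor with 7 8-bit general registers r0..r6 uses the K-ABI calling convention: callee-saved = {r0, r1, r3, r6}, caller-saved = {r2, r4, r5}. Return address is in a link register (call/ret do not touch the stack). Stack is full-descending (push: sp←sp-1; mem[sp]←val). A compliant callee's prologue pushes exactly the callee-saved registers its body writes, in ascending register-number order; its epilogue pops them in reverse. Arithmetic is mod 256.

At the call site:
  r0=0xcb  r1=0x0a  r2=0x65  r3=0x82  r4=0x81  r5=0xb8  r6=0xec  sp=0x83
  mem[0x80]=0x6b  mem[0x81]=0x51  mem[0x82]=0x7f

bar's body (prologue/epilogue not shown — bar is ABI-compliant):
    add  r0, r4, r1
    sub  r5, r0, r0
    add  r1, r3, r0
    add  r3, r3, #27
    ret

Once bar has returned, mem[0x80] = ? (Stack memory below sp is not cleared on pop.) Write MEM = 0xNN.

prologue: push r0 → mem[0x82]=0xcb, sp=0x82
prologue: push r1 → mem[0x81]=0x0a, sp=0x81
prologue: push r3 → mem[0x80]=0x82, sp=0x80
body[0] add  r0, r4, r1 → r0=0x8b
body[1] sub  r5, r0, r0 → r5=0x00
body[2] add  r1, r3, r0 → r1=0x0d
body[3] add  r3, r3, #27 → r3=0x9d
epilogue: pop r3=0x82, sp=0x81
epilogue: pop r1=0x0a, sp=0x82
epilogue: pop r0=0xcb, sp=0x83
prologue pushed ['r0', 'r1', 'r3'] at ['0x82', '0x81', '0x80']

MEM = 0x82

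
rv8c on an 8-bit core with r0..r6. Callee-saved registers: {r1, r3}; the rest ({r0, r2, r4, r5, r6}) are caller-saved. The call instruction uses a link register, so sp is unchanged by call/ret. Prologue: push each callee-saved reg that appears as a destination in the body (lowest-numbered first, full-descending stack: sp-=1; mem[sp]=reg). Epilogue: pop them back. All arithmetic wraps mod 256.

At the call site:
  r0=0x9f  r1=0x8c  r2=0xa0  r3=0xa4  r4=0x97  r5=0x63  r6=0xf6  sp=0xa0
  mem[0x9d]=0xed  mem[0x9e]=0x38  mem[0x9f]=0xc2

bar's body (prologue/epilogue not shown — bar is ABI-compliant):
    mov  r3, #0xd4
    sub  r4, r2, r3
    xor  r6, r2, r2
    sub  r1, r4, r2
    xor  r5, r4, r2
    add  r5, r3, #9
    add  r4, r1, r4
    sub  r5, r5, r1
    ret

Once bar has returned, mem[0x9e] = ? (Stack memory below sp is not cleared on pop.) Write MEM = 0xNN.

MEM = 0xa4

prologue: push r1 -> mem[0x9f]=0x8c, sp=0x9f
prologue: push r3 -> mem[0x9e]=0xa4, sp=0x9e
body[0] mov  r3, #0xd4 -> r3=0xd4
body[1] sub  r4, r2, r3 -> r4=0xcc
body[2] xor  r6, r2, r2 -> r6=0x00
body[3] sub  r1, r4, r2 -> r1=0x2c
body[4] xor  r5, r4, r2 -> r5=0x6c
body[5] add  r5, r3, #9 -> r5=0xdd
body[6] add  r4, r1, r4 -> r4=0xf8
body[7] sub  r5, r5, r1 -> r5=0xb1
epilogue: pop r3=0xa4, sp=0x9f
epilogue: pop r1=0x8c, sp=0xa0
prologue pushed ['r1', 'r3'] at ['0x9f', '0x9e']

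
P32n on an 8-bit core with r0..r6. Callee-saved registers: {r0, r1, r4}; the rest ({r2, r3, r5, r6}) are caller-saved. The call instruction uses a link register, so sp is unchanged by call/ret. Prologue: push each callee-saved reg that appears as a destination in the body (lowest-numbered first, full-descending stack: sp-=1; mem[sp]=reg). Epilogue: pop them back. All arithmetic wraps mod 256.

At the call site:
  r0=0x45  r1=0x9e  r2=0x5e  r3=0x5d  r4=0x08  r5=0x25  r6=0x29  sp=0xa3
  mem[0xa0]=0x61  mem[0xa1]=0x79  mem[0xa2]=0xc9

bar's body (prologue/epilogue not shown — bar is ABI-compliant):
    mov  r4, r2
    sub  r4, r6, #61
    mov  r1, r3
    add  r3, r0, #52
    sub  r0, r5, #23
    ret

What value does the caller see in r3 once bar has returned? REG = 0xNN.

REG = 0x79

prologue: push r0 -> mem[0xa2]=0x45, sp=0xa2
prologue: push r1 -> mem[0xa1]=0x9e, sp=0xa1
prologue: push r4 -> mem[0xa0]=0x08, sp=0xa0
body[0] mov  r4, r2 -> r4=0x5e
body[1] sub  r4, r6, #61 -> r4=0xec
body[2] mov  r1, r3 -> r1=0x5d
body[3] add  r3, r0, #52 -> r3=0x79
body[4] sub  r0, r5, #23 -> r0=0x0e
epilogue: pop r4=0x08, sp=0xa1
epilogue: pop r1=0x9e, sp=0xa2
epilogue: pop r0=0x45, sp=0xa3
r3 is caller-saved -> body value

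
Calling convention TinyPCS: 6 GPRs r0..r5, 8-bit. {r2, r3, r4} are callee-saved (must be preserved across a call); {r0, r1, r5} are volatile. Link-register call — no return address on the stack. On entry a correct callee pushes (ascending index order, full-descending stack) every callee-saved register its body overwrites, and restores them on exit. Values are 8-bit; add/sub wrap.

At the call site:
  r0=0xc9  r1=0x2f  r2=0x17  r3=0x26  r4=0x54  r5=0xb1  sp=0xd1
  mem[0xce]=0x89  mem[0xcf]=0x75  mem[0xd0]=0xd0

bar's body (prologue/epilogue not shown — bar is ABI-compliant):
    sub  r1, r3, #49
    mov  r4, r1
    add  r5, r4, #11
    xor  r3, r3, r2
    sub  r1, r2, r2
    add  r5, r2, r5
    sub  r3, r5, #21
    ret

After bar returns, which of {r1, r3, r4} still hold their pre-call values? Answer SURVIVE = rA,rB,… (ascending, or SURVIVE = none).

SURVIVE = r3,r4

prologue: push r3 → mem[0xd0]=0x26, sp=0xd0
prologue: push r4 → mem[0xcf]=0x54, sp=0xcf
body[0] sub  r1, r3, #49 → r1=0xf5
body[1] mov  r4, r1 → r4=0xf5
body[2] add  r5, r4, #11 → r5=0x00
body[3] xor  r3, r3, r2 → r3=0x31
body[4] sub  r1, r2, r2 → r1=0x00
body[5] add  r5, r2, r5 → r5=0x17
body[6] sub  r3, r5, #21 → r3=0x02
epilogue: pop r4=0x54, sp=0xd0
epilogue: pop r3=0x26, sp=0xd1
r1: caller-saved, written=True
r3: callee-saved, written=True
r4: callee-saved, written=True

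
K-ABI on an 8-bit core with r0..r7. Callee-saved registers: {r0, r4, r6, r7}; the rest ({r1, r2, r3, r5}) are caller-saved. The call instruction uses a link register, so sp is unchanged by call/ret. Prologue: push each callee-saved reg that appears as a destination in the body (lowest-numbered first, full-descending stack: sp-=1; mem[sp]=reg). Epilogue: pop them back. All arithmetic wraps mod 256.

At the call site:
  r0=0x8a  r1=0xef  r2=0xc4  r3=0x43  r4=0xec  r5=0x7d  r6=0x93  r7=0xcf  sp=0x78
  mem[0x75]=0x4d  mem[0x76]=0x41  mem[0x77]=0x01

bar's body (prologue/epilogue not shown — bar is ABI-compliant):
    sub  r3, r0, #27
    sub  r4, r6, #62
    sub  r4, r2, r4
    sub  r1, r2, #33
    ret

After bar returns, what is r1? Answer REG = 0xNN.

prologue: push r4 -> mem[0x77]=0xec, sp=0x77
body[0] sub  r3, r0, #27 -> r3=0x6f
body[1] sub  r4, r6, #62 -> r4=0x55
body[2] sub  r4, r2, r4 -> r4=0x6f
body[3] sub  r1, r2, #33 -> r1=0xa3
epilogue: pop r4=0xec, sp=0x78
r1 is caller-saved -> body value

REG = 0xa3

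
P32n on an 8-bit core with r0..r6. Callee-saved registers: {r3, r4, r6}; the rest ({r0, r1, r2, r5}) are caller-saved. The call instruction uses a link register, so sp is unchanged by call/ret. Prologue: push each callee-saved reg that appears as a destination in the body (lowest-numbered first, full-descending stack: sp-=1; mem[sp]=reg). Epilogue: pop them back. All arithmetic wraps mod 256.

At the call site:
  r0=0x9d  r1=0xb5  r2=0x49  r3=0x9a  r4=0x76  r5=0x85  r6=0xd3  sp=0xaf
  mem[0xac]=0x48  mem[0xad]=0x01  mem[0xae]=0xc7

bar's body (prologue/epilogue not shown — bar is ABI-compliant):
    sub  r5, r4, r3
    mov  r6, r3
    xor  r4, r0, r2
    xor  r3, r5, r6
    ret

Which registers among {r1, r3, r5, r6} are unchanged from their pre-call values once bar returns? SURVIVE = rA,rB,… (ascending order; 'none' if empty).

prologue: push r3 -> mem[0xae]=0x9a, sp=0xae
prologue: push r4 -> mem[0xad]=0x76, sp=0xad
prologue: push r6 -> mem[0xac]=0xd3, sp=0xac
body[0] sub  r5, r4, r3 -> r5=0xdc
body[1] mov  r6, r3 -> r6=0x9a
body[2] xor  r4, r0, r2 -> r4=0xd4
body[3] xor  r3, r5, r6 -> r3=0x46
epilogue: pop r6=0xd3, sp=0xad
epilogue: pop r4=0x76, sp=0xae
epilogue: pop r3=0x9a, sp=0xaf
r1: caller-saved, written=False
r3: callee-saved, written=True
r5: caller-saved, written=True
r6: callee-saved, written=True

SURVIVE = r1,r3,r6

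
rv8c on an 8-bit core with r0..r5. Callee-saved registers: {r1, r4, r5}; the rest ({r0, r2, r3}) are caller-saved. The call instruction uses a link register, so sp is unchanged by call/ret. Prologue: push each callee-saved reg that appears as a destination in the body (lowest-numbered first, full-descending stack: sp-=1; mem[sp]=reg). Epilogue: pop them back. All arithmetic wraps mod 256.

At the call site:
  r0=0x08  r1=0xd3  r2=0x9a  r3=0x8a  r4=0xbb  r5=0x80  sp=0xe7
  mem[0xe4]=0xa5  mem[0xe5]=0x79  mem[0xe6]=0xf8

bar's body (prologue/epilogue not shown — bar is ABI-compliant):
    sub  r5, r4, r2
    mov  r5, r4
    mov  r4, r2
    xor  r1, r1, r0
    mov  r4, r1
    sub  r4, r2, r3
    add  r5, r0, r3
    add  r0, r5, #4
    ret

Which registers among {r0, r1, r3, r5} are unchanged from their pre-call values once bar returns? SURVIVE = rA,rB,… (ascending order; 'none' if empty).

prologue: push r1 -> mem[0xe6]=0xd3, sp=0xe6
prologue: push r4 -> mem[0xe5]=0xbb, sp=0xe5
prologue: push r5 -> mem[0xe4]=0x80, sp=0xe4
body[0] sub  r5, r4, r2 -> r5=0x21
body[1] mov  r5, r4 -> r5=0xbb
body[2] mov  r4, r2 -> r4=0x9a
body[3] xor  r1, r1, r0 -> r1=0xdb
body[4] mov  r4, r1 -> r4=0xdb
body[5] sub  r4, r2, r3 -> r4=0x10
body[6] add  r5, r0, r3 -> r5=0x92
body[7] add  r0, r5, #4 -> r0=0x96
epilogue: pop r5=0x80, sp=0xe5
epilogue: pop r4=0xbb, sp=0xe6
epilogue: pop r1=0xd3, sp=0xe7
r0: caller-saved, written=True
r1: callee-saved, written=True
r3: caller-saved, written=False
r5: callee-saved, written=True

SURVIVE = r1,r3,r5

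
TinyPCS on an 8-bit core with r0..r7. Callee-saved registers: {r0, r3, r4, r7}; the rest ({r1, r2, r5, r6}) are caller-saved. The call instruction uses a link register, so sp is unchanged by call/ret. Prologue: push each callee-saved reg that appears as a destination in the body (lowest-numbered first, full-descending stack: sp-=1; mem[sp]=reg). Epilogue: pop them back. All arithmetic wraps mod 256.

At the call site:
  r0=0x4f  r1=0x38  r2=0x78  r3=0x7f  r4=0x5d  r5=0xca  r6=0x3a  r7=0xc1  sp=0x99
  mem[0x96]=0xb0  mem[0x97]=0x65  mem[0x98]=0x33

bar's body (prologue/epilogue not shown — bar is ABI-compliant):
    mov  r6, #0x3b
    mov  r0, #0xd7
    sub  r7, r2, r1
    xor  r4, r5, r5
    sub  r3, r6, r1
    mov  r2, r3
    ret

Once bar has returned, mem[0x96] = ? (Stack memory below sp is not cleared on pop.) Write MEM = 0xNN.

prologue: push r0 → mem[0x98]=0x4f, sp=0x98
prologue: push r3 → mem[0x97]=0x7f, sp=0x97
prologue: push r4 → mem[0x96]=0x5d, sp=0x96
prologue: push r7 → mem[0x95]=0xc1, sp=0x95
body[0] mov  r6, #0x3b → r6=0x3b
body[1] mov  r0, #0xd7 → r0=0xd7
body[2] sub  r7, r2, r1 → r7=0x40
body[3] xor  r4, r5, r5 → r4=0x00
body[4] sub  r3, r6, r1 → r3=0x03
body[5] mov  r2, r3 → r2=0x03
epilogue: pop r7=0xc1, sp=0x96
epilogue: pop r4=0x5d, sp=0x97
epilogue: pop r3=0x7f, sp=0x98
epilogue: pop r0=0x4f, sp=0x99
prologue pushed ['r0', 'r3', 'r4', 'r7'] at ['0x98', '0x97', '0x96', '0x95']

MEM = 0x5d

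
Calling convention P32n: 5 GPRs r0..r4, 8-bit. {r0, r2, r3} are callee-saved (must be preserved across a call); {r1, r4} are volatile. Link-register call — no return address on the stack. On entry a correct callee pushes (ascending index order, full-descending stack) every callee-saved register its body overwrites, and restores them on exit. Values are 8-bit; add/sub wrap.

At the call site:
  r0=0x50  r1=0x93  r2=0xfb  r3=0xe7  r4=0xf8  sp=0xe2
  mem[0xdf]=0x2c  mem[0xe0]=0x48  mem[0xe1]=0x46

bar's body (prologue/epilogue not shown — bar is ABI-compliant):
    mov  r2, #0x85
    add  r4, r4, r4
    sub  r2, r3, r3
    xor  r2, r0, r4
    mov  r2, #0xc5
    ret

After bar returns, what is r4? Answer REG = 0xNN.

prologue: push r2 → mem[0xe1]=0xfb, sp=0xe1
body[0] mov  r2, #0x85 → r2=0x85
body[1] add  r4, r4, r4 → r4=0xf0
body[2] sub  r2, r3, r3 → r2=0x00
body[3] xor  r2, r0, r4 → r2=0xa0
body[4] mov  r2, #0xc5 → r2=0xc5
epilogue: pop r2=0xfb, sp=0xe2
r4 is caller-saved → body value

REG = 0xf0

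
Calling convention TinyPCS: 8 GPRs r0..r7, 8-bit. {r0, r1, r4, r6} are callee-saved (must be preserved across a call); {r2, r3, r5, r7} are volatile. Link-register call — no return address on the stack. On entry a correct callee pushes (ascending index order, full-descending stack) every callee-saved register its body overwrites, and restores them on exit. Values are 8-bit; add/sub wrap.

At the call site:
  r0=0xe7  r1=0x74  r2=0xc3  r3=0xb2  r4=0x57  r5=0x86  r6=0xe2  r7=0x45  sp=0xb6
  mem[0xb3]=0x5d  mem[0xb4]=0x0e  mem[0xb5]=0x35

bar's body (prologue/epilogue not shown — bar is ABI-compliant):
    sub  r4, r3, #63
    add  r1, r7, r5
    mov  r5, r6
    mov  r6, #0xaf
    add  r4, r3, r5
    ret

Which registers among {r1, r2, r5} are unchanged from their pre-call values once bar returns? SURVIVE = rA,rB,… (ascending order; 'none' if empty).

SURVIVE = r1,r2

prologue: push r1 → mem[0xb5]=0x74, sp=0xb5
prologue: push r4 → mem[0xb4]=0x57, sp=0xb4
prologue: push r6 → mem[0xb3]=0xe2, sp=0xb3
body[0] sub  r4, r3, #63 → r4=0x73
body[1] add  r1, r7, r5 → r1=0xcb
body[2] mov  r5, r6 → r5=0xe2
body[3] mov  r6, #0xaf → r6=0xaf
body[4] add  r4, r3, r5 → r4=0x94
epilogue: pop r6=0xe2, sp=0xb4
epilogue: pop r4=0x57, sp=0xb5
epilogue: pop r1=0x74, sp=0xb6
r1: callee-saved, written=True
r2: caller-saved, written=False
r5: caller-saved, written=True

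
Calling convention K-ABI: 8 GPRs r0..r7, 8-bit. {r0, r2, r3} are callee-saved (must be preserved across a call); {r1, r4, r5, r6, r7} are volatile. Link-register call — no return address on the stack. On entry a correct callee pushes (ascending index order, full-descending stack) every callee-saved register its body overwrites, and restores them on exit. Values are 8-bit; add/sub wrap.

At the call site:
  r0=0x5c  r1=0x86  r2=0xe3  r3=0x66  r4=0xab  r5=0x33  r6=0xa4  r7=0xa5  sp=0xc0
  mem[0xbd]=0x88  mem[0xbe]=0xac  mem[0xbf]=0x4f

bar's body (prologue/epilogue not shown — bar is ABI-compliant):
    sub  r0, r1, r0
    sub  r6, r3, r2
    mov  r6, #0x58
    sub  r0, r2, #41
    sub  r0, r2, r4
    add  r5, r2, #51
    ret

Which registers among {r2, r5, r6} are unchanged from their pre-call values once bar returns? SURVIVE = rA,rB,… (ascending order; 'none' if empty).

prologue: push r0 → mem[0xbf]=0x5c, sp=0xbf
body[0] sub  r0, r1, r0 → r0=0x2a
body[1] sub  r6, r3, r2 → r6=0x83
body[2] mov  r6, #0x58 → r6=0x58
body[3] sub  r0, r2, #41 → r0=0xba
body[4] sub  r0, r2, r4 → r0=0x38
body[5] add  r5, r2, #51 → r5=0x16
epilogue: pop r0=0x5c, sp=0xc0
r2: callee-saved, written=False
r5: caller-saved, written=True
r6: caller-saved, written=True

SURVIVE = r2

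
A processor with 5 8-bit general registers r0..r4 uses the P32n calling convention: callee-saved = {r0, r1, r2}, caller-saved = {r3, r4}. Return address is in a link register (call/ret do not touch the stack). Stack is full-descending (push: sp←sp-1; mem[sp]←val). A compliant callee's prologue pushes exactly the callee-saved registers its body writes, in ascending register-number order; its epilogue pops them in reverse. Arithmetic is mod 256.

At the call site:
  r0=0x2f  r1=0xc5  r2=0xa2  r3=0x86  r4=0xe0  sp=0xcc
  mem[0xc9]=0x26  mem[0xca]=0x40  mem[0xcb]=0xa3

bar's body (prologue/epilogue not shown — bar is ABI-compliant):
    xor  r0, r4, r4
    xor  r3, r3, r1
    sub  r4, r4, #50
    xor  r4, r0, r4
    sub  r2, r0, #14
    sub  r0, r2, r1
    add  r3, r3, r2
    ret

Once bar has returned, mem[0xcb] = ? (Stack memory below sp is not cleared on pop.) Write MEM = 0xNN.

MEM = 0x2f

prologue: push r0 -> mem[0xcb]=0x2f, sp=0xcb
prologue: push r2 -> mem[0xca]=0xa2, sp=0xca
body[0] xor  r0, r4, r4 -> r0=0x00
body[1] xor  r3, r3, r1 -> r3=0x43
body[2] sub  r4, r4, #50 -> r4=0xae
body[3] xor  r4, r0, r4 -> r4=0xae
body[4] sub  r2, r0, #14 -> r2=0xf2
body[5] sub  r0, r2, r1 -> r0=0x2d
body[6] add  r3, r3, r2 -> r3=0x35
epilogue: pop r2=0xa2, sp=0xcb
epilogue: pop r0=0x2f, sp=0xcc
prologue pushed ['r0', 'r2'] at ['0xcb', '0xca']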